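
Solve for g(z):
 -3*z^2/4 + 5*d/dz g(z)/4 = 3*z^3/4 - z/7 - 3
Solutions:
 g(z) = C1 + 3*z^4/20 + z^3/5 - 2*z^2/35 - 12*z/5


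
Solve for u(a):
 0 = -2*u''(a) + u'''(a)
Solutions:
 u(a) = C1 + C2*a + C3*exp(2*a)


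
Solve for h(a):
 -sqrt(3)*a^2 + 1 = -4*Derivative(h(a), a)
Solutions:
 h(a) = C1 + sqrt(3)*a^3/12 - a/4


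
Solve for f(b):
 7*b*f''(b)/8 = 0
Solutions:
 f(b) = C1 + C2*b


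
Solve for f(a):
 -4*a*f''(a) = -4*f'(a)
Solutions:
 f(a) = C1 + C2*a^2


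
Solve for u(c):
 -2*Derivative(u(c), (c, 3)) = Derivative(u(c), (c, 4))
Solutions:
 u(c) = C1 + C2*c + C3*c^2 + C4*exp(-2*c)


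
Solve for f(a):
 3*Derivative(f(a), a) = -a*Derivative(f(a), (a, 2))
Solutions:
 f(a) = C1 + C2/a^2


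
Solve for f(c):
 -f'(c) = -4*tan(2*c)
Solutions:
 f(c) = C1 - 2*log(cos(2*c))


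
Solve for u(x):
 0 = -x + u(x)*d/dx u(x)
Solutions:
 u(x) = -sqrt(C1 + x^2)
 u(x) = sqrt(C1 + x^2)


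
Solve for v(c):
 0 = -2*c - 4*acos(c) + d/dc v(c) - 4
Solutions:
 v(c) = C1 + c^2 + 4*c*acos(c) + 4*c - 4*sqrt(1 - c^2)


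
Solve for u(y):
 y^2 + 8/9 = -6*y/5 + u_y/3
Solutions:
 u(y) = C1 + y^3 + 9*y^2/5 + 8*y/3


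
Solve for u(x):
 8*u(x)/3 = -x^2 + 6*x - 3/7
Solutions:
 u(x) = -3*x^2/8 + 9*x/4 - 9/56


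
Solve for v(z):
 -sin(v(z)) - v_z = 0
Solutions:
 v(z) = -acos((-C1 - exp(2*z))/(C1 - exp(2*z))) + 2*pi
 v(z) = acos((-C1 - exp(2*z))/(C1 - exp(2*z)))


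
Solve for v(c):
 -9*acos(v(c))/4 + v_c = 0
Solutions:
 Integral(1/acos(_y), (_y, v(c))) = C1 + 9*c/4


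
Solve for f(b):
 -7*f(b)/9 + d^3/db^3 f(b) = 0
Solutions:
 f(b) = C3*exp(21^(1/3)*b/3) + (C1*sin(3^(5/6)*7^(1/3)*b/6) + C2*cos(3^(5/6)*7^(1/3)*b/6))*exp(-21^(1/3)*b/6)


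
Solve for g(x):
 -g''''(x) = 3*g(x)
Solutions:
 g(x) = (C1*sin(sqrt(2)*3^(1/4)*x/2) + C2*cos(sqrt(2)*3^(1/4)*x/2))*exp(-sqrt(2)*3^(1/4)*x/2) + (C3*sin(sqrt(2)*3^(1/4)*x/2) + C4*cos(sqrt(2)*3^(1/4)*x/2))*exp(sqrt(2)*3^(1/4)*x/2)


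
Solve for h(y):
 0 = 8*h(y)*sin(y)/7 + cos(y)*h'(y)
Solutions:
 h(y) = C1*cos(y)^(8/7)


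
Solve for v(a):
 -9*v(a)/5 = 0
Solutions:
 v(a) = 0


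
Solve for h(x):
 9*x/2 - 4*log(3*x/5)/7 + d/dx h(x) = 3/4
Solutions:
 h(x) = C1 - 9*x^2/4 + 4*x*log(x)/7 - 4*x*log(5)/7 + 5*x/28 + 4*x*log(3)/7


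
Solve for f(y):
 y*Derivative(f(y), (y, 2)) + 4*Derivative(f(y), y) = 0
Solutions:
 f(y) = C1 + C2/y^3


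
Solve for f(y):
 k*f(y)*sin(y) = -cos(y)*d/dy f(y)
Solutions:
 f(y) = C1*exp(k*log(cos(y)))


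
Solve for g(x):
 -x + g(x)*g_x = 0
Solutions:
 g(x) = -sqrt(C1 + x^2)
 g(x) = sqrt(C1 + x^2)


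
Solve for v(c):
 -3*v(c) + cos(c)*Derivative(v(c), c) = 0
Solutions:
 v(c) = C1*(sin(c) + 1)^(3/2)/(sin(c) - 1)^(3/2)


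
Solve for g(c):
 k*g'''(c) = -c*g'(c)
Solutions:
 g(c) = C1 + Integral(C2*airyai(c*(-1/k)^(1/3)) + C3*airybi(c*(-1/k)^(1/3)), c)


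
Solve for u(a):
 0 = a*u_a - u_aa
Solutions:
 u(a) = C1 + C2*erfi(sqrt(2)*a/2)


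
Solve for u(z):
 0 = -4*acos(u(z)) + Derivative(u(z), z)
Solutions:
 Integral(1/acos(_y), (_y, u(z))) = C1 + 4*z


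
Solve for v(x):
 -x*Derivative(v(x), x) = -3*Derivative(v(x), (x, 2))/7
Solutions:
 v(x) = C1 + C2*erfi(sqrt(42)*x/6)


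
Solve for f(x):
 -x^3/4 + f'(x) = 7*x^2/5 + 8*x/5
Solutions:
 f(x) = C1 + x^4/16 + 7*x^3/15 + 4*x^2/5


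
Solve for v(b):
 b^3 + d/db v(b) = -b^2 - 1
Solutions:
 v(b) = C1 - b^4/4 - b^3/3 - b


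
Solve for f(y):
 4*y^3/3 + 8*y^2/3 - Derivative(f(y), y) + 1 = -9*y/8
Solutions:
 f(y) = C1 + y^4/3 + 8*y^3/9 + 9*y^2/16 + y


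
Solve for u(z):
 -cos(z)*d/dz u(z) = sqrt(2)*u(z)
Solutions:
 u(z) = C1*(sin(z) - 1)^(sqrt(2)/2)/(sin(z) + 1)^(sqrt(2)/2)


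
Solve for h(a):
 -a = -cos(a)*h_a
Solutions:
 h(a) = C1 + Integral(a/cos(a), a)


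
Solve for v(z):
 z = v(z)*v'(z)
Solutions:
 v(z) = -sqrt(C1 + z^2)
 v(z) = sqrt(C1 + z^2)


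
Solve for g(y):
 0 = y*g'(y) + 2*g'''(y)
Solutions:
 g(y) = C1 + Integral(C2*airyai(-2^(2/3)*y/2) + C3*airybi(-2^(2/3)*y/2), y)


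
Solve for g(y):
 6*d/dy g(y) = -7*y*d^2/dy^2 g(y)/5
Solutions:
 g(y) = C1 + C2/y^(23/7)


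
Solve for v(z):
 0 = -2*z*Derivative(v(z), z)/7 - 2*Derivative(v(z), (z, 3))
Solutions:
 v(z) = C1 + Integral(C2*airyai(-7^(2/3)*z/7) + C3*airybi(-7^(2/3)*z/7), z)


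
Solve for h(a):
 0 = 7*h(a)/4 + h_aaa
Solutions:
 h(a) = C3*exp(-14^(1/3)*a/2) + (C1*sin(14^(1/3)*sqrt(3)*a/4) + C2*cos(14^(1/3)*sqrt(3)*a/4))*exp(14^(1/3)*a/4)


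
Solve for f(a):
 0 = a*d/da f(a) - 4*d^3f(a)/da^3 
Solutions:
 f(a) = C1 + Integral(C2*airyai(2^(1/3)*a/2) + C3*airybi(2^(1/3)*a/2), a)


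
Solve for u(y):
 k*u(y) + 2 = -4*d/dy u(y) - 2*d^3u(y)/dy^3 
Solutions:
 u(y) = C1*exp(y*(6^(1/3)*(9*k + 2*sqrt(3)*sqrt(27*k^2/4 + 32))^(1/3)/12 - 2^(1/3)*3^(5/6)*I*(9*k + 2*sqrt(3)*sqrt(27*k^2/4 + 32))^(1/3)/12 + 8/((-6^(1/3) + 2^(1/3)*3^(5/6)*I)*(9*k + 2*sqrt(3)*sqrt(27*k^2/4 + 32))^(1/3)))) + C2*exp(y*(6^(1/3)*(9*k + 2*sqrt(3)*sqrt(27*k^2/4 + 32))^(1/3)/12 + 2^(1/3)*3^(5/6)*I*(9*k + 2*sqrt(3)*sqrt(27*k^2/4 + 32))^(1/3)/12 - 8/((6^(1/3) + 2^(1/3)*3^(5/6)*I)*(9*k + 2*sqrt(3)*sqrt(27*k^2/4 + 32))^(1/3)))) + C3*exp(6^(1/3)*y*(-(9*k + 2*sqrt(3)*sqrt(27*k^2/4 + 32))^(1/3) + 4*6^(1/3)/(9*k + 2*sqrt(3)*sqrt(27*k^2/4 + 32))^(1/3))/6) - 2/k


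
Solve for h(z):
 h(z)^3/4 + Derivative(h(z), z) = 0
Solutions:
 h(z) = -sqrt(2)*sqrt(-1/(C1 - z))
 h(z) = sqrt(2)*sqrt(-1/(C1 - z))


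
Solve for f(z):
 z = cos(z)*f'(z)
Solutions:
 f(z) = C1 + Integral(z/cos(z), z)


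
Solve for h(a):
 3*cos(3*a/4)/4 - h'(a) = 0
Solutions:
 h(a) = C1 + sin(3*a/4)


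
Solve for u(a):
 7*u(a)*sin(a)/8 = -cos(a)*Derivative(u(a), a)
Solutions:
 u(a) = C1*cos(a)^(7/8)


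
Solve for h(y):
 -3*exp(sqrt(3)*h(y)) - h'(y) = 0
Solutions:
 h(y) = sqrt(3)*(2*log(1/(C1 + 3*y)) - log(3))/6


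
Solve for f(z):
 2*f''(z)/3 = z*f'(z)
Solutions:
 f(z) = C1 + C2*erfi(sqrt(3)*z/2)


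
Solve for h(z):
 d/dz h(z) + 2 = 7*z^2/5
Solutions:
 h(z) = C1 + 7*z^3/15 - 2*z


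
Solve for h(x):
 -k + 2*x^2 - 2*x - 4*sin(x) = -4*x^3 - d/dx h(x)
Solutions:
 h(x) = C1 + k*x - x^4 - 2*x^3/3 + x^2 - 4*cos(x)


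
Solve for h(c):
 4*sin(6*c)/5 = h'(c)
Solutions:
 h(c) = C1 - 2*cos(6*c)/15


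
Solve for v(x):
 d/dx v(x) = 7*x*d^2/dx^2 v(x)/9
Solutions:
 v(x) = C1 + C2*x^(16/7)


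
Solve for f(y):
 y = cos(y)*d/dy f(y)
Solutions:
 f(y) = C1 + Integral(y/cos(y), y)


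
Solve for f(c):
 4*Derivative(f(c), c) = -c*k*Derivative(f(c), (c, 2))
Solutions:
 f(c) = C1 + c^(((re(k) - 4)*re(k) + im(k)^2)/(re(k)^2 + im(k)^2))*(C2*sin(4*log(c)*Abs(im(k))/(re(k)^2 + im(k)^2)) + C3*cos(4*log(c)*im(k)/(re(k)^2 + im(k)^2)))


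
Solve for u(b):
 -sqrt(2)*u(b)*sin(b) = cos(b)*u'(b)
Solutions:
 u(b) = C1*cos(b)^(sqrt(2))


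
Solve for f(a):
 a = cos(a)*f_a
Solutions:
 f(a) = C1 + Integral(a/cos(a), a)


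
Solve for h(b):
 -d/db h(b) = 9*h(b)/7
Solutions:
 h(b) = C1*exp(-9*b/7)


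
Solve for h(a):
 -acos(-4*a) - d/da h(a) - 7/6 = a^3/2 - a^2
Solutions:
 h(a) = C1 - a^4/8 + a^3/3 - a*acos(-4*a) - 7*a/6 - sqrt(1 - 16*a^2)/4


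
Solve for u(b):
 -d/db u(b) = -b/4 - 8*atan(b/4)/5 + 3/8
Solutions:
 u(b) = C1 + b^2/8 + 8*b*atan(b/4)/5 - 3*b/8 - 16*log(b^2 + 16)/5


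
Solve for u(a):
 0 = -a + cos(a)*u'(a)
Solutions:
 u(a) = C1 + Integral(a/cos(a), a)


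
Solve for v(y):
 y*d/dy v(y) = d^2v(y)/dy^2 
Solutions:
 v(y) = C1 + C2*erfi(sqrt(2)*y/2)


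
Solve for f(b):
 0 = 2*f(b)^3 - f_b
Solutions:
 f(b) = -sqrt(2)*sqrt(-1/(C1 + 2*b))/2
 f(b) = sqrt(2)*sqrt(-1/(C1 + 2*b))/2


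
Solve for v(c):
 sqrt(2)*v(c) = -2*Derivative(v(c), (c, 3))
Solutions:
 v(c) = C3*exp(-2^(5/6)*c/2) + (C1*sin(2^(5/6)*sqrt(3)*c/4) + C2*cos(2^(5/6)*sqrt(3)*c/4))*exp(2^(5/6)*c/4)


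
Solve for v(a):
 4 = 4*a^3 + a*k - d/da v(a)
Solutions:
 v(a) = C1 + a^4 + a^2*k/2 - 4*a


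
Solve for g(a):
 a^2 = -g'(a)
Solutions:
 g(a) = C1 - a^3/3


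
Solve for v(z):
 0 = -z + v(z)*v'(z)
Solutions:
 v(z) = -sqrt(C1 + z^2)
 v(z) = sqrt(C1 + z^2)


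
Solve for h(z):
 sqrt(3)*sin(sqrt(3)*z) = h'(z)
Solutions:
 h(z) = C1 - cos(sqrt(3)*z)


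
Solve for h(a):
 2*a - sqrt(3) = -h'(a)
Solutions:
 h(a) = C1 - a^2 + sqrt(3)*a


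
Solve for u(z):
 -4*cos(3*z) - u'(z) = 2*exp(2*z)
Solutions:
 u(z) = C1 - exp(2*z) - 4*sin(3*z)/3


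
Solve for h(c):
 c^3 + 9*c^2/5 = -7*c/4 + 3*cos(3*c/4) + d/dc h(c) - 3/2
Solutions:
 h(c) = C1 + c^4/4 + 3*c^3/5 + 7*c^2/8 + 3*c/2 - 4*sin(3*c/4)


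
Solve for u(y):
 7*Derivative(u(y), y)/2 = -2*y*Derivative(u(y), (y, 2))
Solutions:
 u(y) = C1 + C2/y^(3/4)


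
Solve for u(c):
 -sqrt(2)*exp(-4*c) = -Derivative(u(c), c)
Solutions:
 u(c) = C1 - sqrt(2)*exp(-4*c)/4


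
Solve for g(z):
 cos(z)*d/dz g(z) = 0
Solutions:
 g(z) = C1


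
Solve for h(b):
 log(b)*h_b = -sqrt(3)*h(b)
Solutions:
 h(b) = C1*exp(-sqrt(3)*li(b))


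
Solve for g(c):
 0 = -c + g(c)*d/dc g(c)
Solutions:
 g(c) = -sqrt(C1 + c^2)
 g(c) = sqrt(C1 + c^2)


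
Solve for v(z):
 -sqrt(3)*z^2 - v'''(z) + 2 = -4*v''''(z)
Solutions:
 v(z) = C1 + C2*z + C3*z^2 + C4*exp(z/4) - sqrt(3)*z^5/60 - sqrt(3)*z^4/3 + z^3*(1 - 16*sqrt(3))/3


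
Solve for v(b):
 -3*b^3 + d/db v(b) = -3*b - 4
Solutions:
 v(b) = C1 + 3*b^4/4 - 3*b^2/2 - 4*b


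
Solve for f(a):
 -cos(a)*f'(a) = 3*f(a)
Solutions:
 f(a) = C1*(sin(a) - 1)^(3/2)/(sin(a) + 1)^(3/2)


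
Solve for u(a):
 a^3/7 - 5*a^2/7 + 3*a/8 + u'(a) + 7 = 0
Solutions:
 u(a) = C1 - a^4/28 + 5*a^3/21 - 3*a^2/16 - 7*a


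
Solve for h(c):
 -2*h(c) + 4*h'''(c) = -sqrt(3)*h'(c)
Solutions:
 h(c) = C1*exp(-c*(-3^(5/6)/(6 + sqrt(sqrt(3) + 36))^(1/3) + 3^(2/3)*(6 + sqrt(sqrt(3) + 36))^(1/3))/12)*sin(c*(3^(1/3)/(6 + sqrt(sqrt(3) + 36))^(1/3) + 3^(1/6)*(6 + sqrt(sqrt(3) + 36))^(1/3))/4) + C2*exp(-c*(-3^(5/6)/(6 + sqrt(sqrt(3) + 36))^(1/3) + 3^(2/3)*(6 + sqrt(sqrt(3) + 36))^(1/3))/12)*cos(c*(3^(1/3)/(6 + sqrt(sqrt(3) + 36))^(1/3) + 3^(1/6)*(6 + sqrt(sqrt(3) + 36))^(1/3))/4) + C3*exp(c*(-3^(5/6)/(6 + sqrt(sqrt(3) + 36))^(1/3) + 3^(2/3)*(6 + sqrt(sqrt(3) + 36))^(1/3))/6)


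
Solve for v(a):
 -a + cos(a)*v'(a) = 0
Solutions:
 v(a) = C1 + Integral(a/cos(a), a)


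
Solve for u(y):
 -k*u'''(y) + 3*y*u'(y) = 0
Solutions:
 u(y) = C1 + Integral(C2*airyai(3^(1/3)*y*(1/k)^(1/3)) + C3*airybi(3^(1/3)*y*(1/k)^(1/3)), y)


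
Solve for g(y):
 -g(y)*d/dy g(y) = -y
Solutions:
 g(y) = -sqrt(C1 + y^2)
 g(y) = sqrt(C1 + y^2)


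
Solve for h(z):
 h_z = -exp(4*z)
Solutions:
 h(z) = C1 - exp(4*z)/4


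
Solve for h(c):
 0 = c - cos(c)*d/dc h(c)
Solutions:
 h(c) = C1 + Integral(c/cos(c), c)


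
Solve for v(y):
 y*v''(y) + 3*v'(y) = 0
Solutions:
 v(y) = C1 + C2/y^2


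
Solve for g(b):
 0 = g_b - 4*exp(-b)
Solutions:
 g(b) = C1 - 4*exp(-b)


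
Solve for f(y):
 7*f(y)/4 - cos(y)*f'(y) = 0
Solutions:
 f(y) = C1*(sin(y) + 1)^(7/8)/(sin(y) - 1)^(7/8)


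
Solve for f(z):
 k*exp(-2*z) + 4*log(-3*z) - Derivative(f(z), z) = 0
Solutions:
 f(z) = C1 - k*exp(-2*z)/2 + 4*z*log(-z) + 4*z*(-1 + log(3))


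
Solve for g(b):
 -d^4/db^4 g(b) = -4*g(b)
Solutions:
 g(b) = C1*exp(-sqrt(2)*b) + C2*exp(sqrt(2)*b) + C3*sin(sqrt(2)*b) + C4*cos(sqrt(2)*b)


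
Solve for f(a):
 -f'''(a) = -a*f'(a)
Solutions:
 f(a) = C1 + Integral(C2*airyai(a) + C3*airybi(a), a)


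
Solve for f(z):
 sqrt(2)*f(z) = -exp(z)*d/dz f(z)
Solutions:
 f(z) = C1*exp(sqrt(2)*exp(-z))


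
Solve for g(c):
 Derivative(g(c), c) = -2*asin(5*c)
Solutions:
 g(c) = C1 - 2*c*asin(5*c) - 2*sqrt(1 - 25*c^2)/5


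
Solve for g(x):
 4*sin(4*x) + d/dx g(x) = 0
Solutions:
 g(x) = C1 + cos(4*x)


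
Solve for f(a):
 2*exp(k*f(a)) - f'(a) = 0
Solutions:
 f(a) = Piecewise((log(-1/(C1*k + 2*a*k))/k, Ne(k, 0)), (nan, True))
 f(a) = Piecewise((C1 + 2*a, Eq(k, 0)), (nan, True))


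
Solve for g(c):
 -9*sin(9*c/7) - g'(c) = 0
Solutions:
 g(c) = C1 + 7*cos(9*c/7)


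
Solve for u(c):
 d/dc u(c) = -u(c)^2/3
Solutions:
 u(c) = 3/(C1 + c)


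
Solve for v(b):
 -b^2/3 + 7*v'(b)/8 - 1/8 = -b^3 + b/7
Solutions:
 v(b) = C1 - 2*b^4/7 + 8*b^3/63 + 4*b^2/49 + b/7


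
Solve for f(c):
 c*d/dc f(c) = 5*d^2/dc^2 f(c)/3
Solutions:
 f(c) = C1 + C2*erfi(sqrt(30)*c/10)


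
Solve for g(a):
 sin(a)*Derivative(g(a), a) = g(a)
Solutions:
 g(a) = C1*sqrt(cos(a) - 1)/sqrt(cos(a) + 1)


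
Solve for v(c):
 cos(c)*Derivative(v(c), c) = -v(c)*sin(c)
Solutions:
 v(c) = C1*cos(c)


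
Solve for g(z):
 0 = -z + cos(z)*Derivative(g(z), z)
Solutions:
 g(z) = C1 + Integral(z/cos(z), z)


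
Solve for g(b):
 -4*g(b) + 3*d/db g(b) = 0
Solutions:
 g(b) = C1*exp(4*b/3)


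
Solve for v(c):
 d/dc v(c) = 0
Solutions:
 v(c) = C1


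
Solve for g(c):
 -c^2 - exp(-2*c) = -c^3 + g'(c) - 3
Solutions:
 g(c) = C1 + c^4/4 - c^3/3 + 3*c + exp(-2*c)/2


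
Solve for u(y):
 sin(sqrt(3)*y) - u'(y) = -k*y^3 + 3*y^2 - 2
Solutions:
 u(y) = C1 + k*y^4/4 - y^3 + 2*y - sqrt(3)*cos(sqrt(3)*y)/3


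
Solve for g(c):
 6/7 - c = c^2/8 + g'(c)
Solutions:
 g(c) = C1 - c^3/24 - c^2/2 + 6*c/7


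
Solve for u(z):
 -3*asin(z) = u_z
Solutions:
 u(z) = C1 - 3*z*asin(z) - 3*sqrt(1 - z^2)


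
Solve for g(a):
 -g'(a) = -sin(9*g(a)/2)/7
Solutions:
 -a/7 + log(cos(9*g(a)/2) - 1)/9 - log(cos(9*g(a)/2) + 1)/9 = C1


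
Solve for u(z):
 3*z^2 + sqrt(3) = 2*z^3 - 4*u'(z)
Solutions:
 u(z) = C1 + z^4/8 - z^3/4 - sqrt(3)*z/4


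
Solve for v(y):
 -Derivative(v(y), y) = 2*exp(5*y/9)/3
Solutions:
 v(y) = C1 - 6*exp(5*y/9)/5


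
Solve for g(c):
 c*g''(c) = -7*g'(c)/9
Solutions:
 g(c) = C1 + C2*c^(2/9)


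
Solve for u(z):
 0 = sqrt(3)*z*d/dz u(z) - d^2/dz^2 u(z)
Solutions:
 u(z) = C1 + C2*erfi(sqrt(2)*3^(1/4)*z/2)


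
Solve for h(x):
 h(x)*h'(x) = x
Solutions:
 h(x) = -sqrt(C1 + x^2)
 h(x) = sqrt(C1 + x^2)


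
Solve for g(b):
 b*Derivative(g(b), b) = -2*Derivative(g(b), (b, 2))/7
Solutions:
 g(b) = C1 + C2*erf(sqrt(7)*b/2)


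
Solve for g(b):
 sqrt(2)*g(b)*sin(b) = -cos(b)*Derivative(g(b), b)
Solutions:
 g(b) = C1*cos(b)^(sqrt(2))


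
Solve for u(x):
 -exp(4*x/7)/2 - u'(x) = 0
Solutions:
 u(x) = C1 - 7*exp(4*x/7)/8


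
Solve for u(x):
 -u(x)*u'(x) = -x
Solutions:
 u(x) = -sqrt(C1 + x^2)
 u(x) = sqrt(C1 + x^2)


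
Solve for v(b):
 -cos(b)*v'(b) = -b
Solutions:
 v(b) = C1 + Integral(b/cos(b), b)


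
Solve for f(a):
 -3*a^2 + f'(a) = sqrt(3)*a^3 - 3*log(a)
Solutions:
 f(a) = C1 + sqrt(3)*a^4/4 + a^3 - 3*a*log(a) + 3*a


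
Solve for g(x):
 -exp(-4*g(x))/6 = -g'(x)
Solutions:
 g(x) = log(-I*(C1 + 2*x/3)^(1/4))
 g(x) = log(I*(C1 + 2*x/3)^(1/4))
 g(x) = log(-(C1 + 2*x/3)^(1/4))
 g(x) = log(C1 + 2*x/3)/4


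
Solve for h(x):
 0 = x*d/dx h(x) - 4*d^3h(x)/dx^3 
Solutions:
 h(x) = C1 + Integral(C2*airyai(2^(1/3)*x/2) + C3*airybi(2^(1/3)*x/2), x)


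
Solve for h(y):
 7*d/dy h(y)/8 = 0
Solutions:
 h(y) = C1


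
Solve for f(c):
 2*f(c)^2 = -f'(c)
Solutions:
 f(c) = 1/(C1 + 2*c)


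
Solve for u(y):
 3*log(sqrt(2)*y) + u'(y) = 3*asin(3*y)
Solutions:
 u(y) = C1 - 3*y*log(y) + 3*y*asin(3*y) - 3*y*log(2)/2 + 3*y + sqrt(1 - 9*y^2)


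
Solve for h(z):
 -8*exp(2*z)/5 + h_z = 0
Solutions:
 h(z) = C1 + 4*exp(2*z)/5


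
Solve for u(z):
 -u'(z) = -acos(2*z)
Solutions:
 u(z) = C1 + z*acos(2*z) - sqrt(1 - 4*z^2)/2


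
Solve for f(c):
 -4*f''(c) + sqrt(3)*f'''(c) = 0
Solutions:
 f(c) = C1 + C2*c + C3*exp(4*sqrt(3)*c/3)


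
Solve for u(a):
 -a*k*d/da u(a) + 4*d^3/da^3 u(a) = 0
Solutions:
 u(a) = C1 + Integral(C2*airyai(2^(1/3)*a*k^(1/3)/2) + C3*airybi(2^(1/3)*a*k^(1/3)/2), a)


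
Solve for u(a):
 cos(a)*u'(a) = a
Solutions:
 u(a) = C1 + Integral(a/cos(a), a)


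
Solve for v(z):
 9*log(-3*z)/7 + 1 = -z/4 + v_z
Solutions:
 v(z) = C1 + z^2/8 + 9*z*log(-z)/7 + z*(-2 + 9*log(3))/7


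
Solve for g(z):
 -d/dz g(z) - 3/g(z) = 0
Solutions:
 g(z) = -sqrt(C1 - 6*z)
 g(z) = sqrt(C1 - 6*z)


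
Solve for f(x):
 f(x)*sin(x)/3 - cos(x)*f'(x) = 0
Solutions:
 f(x) = C1/cos(x)^(1/3)


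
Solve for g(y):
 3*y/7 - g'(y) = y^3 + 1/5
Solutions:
 g(y) = C1 - y^4/4 + 3*y^2/14 - y/5


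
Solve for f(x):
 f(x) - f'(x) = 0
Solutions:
 f(x) = C1*exp(x)


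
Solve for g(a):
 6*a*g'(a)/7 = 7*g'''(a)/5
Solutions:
 g(a) = C1 + Integral(C2*airyai(210^(1/3)*a/7) + C3*airybi(210^(1/3)*a/7), a)


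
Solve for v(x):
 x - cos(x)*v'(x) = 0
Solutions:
 v(x) = C1 + Integral(x/cos(x), x)


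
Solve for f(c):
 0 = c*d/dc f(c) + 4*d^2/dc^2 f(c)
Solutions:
 f(c) = C1 + C2*erf(sqrt(2)*c/4)


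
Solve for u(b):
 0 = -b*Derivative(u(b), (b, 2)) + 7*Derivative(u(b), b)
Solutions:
 u(b) = C1 + C2*b^8


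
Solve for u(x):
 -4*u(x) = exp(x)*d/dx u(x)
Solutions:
 u(x) = C1*exp(4*exp(-x))


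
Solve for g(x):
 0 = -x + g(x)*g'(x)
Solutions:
 g(x) = -sqrt(C1 + x^2)
 g(x) = sqrt(C1 + x^2)


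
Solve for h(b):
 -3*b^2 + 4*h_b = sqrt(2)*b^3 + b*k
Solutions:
 h(b) = C1 + sqrt(2)*b^4/16 + b^3/4 + b^2*k/8


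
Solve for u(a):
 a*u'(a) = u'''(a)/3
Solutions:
 u(a) = C1 + Integral(C2*airyai(3^(1/3)*a) + C3*airybi(3^(1/3)*a), a)


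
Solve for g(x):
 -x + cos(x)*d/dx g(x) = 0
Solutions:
 g(x) = C1 + Integral(x/cos(x), x)


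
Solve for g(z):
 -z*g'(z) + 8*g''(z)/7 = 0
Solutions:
 g(z) = C1 + C2*erfi(sqrt(7)*z/4)


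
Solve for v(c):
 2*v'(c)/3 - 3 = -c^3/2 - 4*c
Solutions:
 v(c) = C1 - 3*c^4/16 - 3*c^2 + 9*c/2


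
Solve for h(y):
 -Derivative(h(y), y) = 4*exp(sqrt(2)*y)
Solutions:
 h(y) = C1 - 2*sqrt(2)*exp(sqrt(2)*y)


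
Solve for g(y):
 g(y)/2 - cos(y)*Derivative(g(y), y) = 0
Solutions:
 g(y) = C1*(sin(y) + 1)^(1/4)/(sin(y) - 1)^(1/4)


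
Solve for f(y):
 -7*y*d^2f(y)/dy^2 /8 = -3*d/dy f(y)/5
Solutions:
 f(y) = C1 + C2*y^(59/35)


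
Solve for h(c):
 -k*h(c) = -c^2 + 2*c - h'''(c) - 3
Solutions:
 h(c) = C1*exp(c*k^(1/3)) + C2*exp(c*k^(1/3)*(-1 + sqrt(3)*I)/2) + C3*exp(-c*k^(1/3)*(1 + sqrt(3)*I)/2) + c^2/k - 2*c/k + 3/k


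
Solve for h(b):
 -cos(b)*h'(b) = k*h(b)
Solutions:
 h(b) = C1*exp(k*(log(sin(b) - 1) - log(sin(b) + 1))/2)


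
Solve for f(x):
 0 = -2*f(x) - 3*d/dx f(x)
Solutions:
 f(x) = C1*exp(-2*x/3)


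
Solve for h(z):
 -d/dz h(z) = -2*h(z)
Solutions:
 h(z) = C1*exp(2*z)


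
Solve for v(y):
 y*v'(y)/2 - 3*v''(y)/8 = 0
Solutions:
 v(y) = C1 + C2*erfi(sqrt(6)*y/3)


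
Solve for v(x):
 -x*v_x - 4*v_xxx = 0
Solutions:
 v(x) = C1 + Integral(C2*airyai(-2^(1/3)*x/2) + C3*airybi(-2^(1/3)*x/2), x)


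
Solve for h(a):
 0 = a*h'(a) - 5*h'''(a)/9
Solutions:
 h(a) = C1 + Integral(C2*airyai(15^(2/3)*a/5) + C3*airybi(15^(2/3)*a/5), a)


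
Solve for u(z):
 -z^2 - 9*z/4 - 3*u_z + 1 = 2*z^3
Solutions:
 u(z) = C1 - z^4/6 - z^3/9 - 3*z^2/8 + z/3


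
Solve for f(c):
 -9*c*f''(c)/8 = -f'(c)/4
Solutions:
 f(c) = C1 + C2*c^(11/9)


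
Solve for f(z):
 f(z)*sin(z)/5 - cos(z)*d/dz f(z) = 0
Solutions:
 f(z) = C1/cos(z)^(1/5)


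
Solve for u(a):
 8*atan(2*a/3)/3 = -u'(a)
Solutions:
 u(a) = C1 - 8*a*atan(2*a/3)/3 + 2*log(4*a^2 + 9)


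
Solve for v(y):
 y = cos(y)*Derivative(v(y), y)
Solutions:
 v(y) = C1 + Integral(y/cos(y), y)


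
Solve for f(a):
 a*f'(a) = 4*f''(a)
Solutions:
 f(a) = C1 + C2*erfi(sqrt(2)*a/4)


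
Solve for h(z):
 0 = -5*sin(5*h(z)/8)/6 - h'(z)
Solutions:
 5*z/6 + 4*log(cos(5*h(z)/8) - 1)/5 - 4*log(cos(5*h(z)/8) + 1)/5 = C1


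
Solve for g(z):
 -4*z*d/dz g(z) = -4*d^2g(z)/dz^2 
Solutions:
 g(z) = C1 + C2*erfi(sqrt(2)*z/2)


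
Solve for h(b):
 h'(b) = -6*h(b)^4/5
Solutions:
 h(b) = 5^(1/3)*(1/(C1 + 18*b))^(1/3)
 h(b) = 5^(1/3)*(-3^(2/3) - 3*3^(1/6)*I)*(1/(C1 + 6*b))^(1/3)/6
 h(b) = 5^(1/3)*(-3^(2/3) + 3*3^(1/6)*I)*(1/(C1 + 6*b))^(1/3)/6


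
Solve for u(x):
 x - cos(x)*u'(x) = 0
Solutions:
 u(x) = C1 + Integral(x/cos(x), x)


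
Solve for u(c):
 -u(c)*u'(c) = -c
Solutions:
 u(c) = -sqrt(C1 + c^2)
 u(c) = sqrt(C1 + c^2)


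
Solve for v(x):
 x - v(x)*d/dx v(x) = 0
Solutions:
 v(x) = -sqrt(C1 + x^2)
 v(x) = sqrt(C1 + x^2)


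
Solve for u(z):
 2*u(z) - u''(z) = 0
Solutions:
 u(z) = C1*exp(-sqrt(2)*z) + C2*exp(sqrt(2)*z)


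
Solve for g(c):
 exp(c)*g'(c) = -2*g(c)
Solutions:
 g(c) = C1*exp(2*exp(-c))


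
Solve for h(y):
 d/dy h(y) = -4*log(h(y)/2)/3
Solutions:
 -3*Integral(1/(-log(_y) + log(2)), (_y, h(y)))/4 = C1 - y


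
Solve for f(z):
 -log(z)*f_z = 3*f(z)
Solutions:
 f(z) = C1*exp(-3*li(z))


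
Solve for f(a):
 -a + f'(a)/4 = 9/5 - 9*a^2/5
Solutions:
 f(a) = C1 - 12*a^3/5 + 2*a^2 + 36*a/5


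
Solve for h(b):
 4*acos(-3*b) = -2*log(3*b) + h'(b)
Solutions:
 h(b) = C1 + 2*b*log(b) + 4*b*acos(-3*b) - 2*b + 2*b*log(3) + 4*sqrt(1 - 9*b^2)/3


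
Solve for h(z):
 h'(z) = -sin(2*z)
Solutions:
 h(z) = C1 + cos(2*z)/2


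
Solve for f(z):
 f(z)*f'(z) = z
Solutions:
 f(z) = -sqrt(C1 + z^2)
 f(z) = sqrt(C1 + z^2)


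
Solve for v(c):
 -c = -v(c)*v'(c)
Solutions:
 v(c) = -sqrt(C1 + c^2)
 v(c) = sqrt(C1 + c^2)


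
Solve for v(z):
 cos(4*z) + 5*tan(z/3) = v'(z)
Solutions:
 v(z) = C1 - 15*log(cos(z/3)) + sin(4*z)/4


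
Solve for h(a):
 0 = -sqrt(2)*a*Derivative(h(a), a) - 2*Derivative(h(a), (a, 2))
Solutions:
 h(a) = C1 + C2*erf(2^(1/4)*a/2)


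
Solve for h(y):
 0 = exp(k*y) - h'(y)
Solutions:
 h(y) = C1 + exp(k*y)/k


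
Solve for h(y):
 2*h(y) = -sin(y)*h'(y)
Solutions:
 h(y) = C1*(cos(y) + 1)/(cos(y) - 1)


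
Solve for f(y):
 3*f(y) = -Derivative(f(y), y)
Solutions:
 f(y) = C1*exp(-3*y)


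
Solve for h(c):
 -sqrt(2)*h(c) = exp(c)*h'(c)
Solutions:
 h(c) = C1*exp(sqrt(2)*exp(-c))


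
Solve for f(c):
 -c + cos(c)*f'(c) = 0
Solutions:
 f(c) = C1 + Integral(c/cos(c), c)


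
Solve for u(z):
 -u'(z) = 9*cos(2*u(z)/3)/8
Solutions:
 9*z/8 - 3*log(sin(2*u(z)/3) - 1)/4 + 3*log(sin(2*u(z)/3) + 1)/4 = C1


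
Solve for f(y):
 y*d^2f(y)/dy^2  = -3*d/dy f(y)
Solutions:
 f(y) = C1 + C2/y^2


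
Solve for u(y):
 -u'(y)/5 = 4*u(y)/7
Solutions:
 u(y) = C1*exp(-20*y/7)


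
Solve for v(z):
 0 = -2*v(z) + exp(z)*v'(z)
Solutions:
 v(z) = C1*exp(-2*exp(-z))


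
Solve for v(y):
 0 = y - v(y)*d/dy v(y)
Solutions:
 v(y) = -sqrt(C1 + y^2)
 v(y) = sqrt(C1 + y^2)


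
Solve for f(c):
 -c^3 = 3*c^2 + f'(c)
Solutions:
 f(c) = C1 - c^4/4 - c^3


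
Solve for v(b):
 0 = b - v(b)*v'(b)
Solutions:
 v(b) = -sqrt(C1 + b^2)
 v(b) = sqrt(C1 + b^2)


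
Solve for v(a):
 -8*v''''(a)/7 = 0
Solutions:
 v(a) = C1 + C2*a + C3*a^2 + C4*a^3


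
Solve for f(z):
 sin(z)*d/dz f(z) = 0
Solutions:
 f(z) = C1


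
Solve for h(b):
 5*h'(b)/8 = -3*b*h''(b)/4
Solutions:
 h(b) = C1 + C2*b^(1/6)


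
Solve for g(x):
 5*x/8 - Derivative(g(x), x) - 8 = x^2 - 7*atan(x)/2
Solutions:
 g(x) = C1 - x^3/3 + 5*x^2/16 + 7*x*atan(x)/2 - 8*x - 7*log(x^2 + 1)/4


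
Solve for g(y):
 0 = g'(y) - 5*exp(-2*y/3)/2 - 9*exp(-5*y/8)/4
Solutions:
 g(y) = C1 - 15*exp(-2*y/3)/4 - 18*exp(-5*y/8)/5


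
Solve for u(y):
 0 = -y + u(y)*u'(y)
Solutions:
 u(y) = -sqrt(C1 + y^2)
 u(y) = sqrt(C1 + y^2)


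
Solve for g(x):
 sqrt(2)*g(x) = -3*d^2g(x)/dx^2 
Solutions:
 g(x) = C1*sin(2^(1/4)*sqrt(3)*x/3) + C2*cos(2^(1/4)*sqrt(3)*x/3)


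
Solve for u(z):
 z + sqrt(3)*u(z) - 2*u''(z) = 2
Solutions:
 u(z) = C1*exp(-sqrt(2)*3^(1/4)*z/2) + C2*exp(sqrt(2)*3^(1/4)*z/2) - sqrt(3)*z/3 + 2*sqrt(3)/3


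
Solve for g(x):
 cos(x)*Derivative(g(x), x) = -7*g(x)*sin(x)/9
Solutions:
 g(x) = C1*cos(x)^(7/9)


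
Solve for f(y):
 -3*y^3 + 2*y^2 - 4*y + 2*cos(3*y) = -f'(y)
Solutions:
 f(y) = C1 + 3*y^4/4 - 2*y^3/3 + 2*y^2 - 2*sin(3*y)/3


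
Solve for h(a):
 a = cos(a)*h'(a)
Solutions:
 h(a) = C1 + Integral(a/cos(a), a)


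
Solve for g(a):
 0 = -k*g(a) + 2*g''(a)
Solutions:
 g(a) = C1*exp(-sqrt(2)*a*sqrt(k)/2) + C2*exp(sqrt(2)*a*sqrt(k)/2)


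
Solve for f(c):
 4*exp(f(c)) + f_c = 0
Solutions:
 f(c) = log(1/(C1 + 4*c))


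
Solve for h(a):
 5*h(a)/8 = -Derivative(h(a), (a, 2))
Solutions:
 h(a) = C1*sin(sqrt(10)*a/4) + C2*cos(sqrt(10)*a/4)


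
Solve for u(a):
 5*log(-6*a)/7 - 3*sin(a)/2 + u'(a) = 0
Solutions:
 u(a) = C1 - 5*a*log(-a)/7 - 5*a*log(6)/7 + 5*a/7 - 3*cos(a)/2


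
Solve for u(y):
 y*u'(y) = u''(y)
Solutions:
 u(y) = C1 + C2*erfi(sqrt(2)*y/2)


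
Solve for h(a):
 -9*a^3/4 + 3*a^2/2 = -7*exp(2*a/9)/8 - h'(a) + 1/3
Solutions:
 h(a) = C1 + 9*a^4/16 - a^3/2 + a/3 - 63*exp(2*a/9)/16


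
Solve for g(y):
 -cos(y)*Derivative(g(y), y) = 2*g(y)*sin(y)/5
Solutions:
 g(y) = C1*cos(y)^(2/5)


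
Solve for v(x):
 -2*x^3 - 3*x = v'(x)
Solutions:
 v(x) = C1 - x^4/2 - 3*x^2/2


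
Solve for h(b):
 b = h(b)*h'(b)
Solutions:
 h(b) = -sqrt(C1 + b^2)
 h(b) = sqrt(C1 + b^2)


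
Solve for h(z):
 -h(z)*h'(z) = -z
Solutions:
 h(z) = -sqrt(C1 + z^2)
 h(z) = sqrt(C1 + z^2)


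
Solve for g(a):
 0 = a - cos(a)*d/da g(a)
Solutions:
 g(a) = C1 + Integral(a/cos(a), a)


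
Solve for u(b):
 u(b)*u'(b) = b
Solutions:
 u(b) = -sqrt(C1 + b^2)
 u(b) = sqrt(C1 + b^2)


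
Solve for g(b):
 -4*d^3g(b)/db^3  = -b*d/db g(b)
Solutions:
 g(b) = C1 + Integral(C2*airyai(2^(1/3)*b/2) + C3*airybi(2^(1/3)*b/2), b)


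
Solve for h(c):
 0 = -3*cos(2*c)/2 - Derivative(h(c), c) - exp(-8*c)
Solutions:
 h(c) = C1 - 3*sin(2*c)/4 + exp(-8*c)/8


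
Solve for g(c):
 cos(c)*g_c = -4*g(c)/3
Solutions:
 g(c) = C1*(sin(c) - 1)^(2/3)/(sin(c) + 1)^(2/3)


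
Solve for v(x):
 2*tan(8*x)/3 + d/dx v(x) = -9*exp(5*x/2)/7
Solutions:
 v(x) = C1 - 18*exp(5*x/2)/35 + log(cos(8*x))/12


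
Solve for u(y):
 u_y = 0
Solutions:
 u(y) = C1


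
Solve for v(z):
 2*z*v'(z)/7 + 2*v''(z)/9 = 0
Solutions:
 v(z) = C1 + C2*erf(3*sqrt(14)*z/14)


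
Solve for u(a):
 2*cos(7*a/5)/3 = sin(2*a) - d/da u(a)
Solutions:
 u(a) = C1 - 10*sin(7*a/5)/21 - cos(2*a)/2


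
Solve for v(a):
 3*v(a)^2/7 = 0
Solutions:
 v(a) = 0


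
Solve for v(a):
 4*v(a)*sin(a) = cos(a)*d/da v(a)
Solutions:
 v(a) = C1/cos(a)^4


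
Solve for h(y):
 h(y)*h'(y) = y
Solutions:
 h(y) = -sqrt(C1 + y^2)
 h(y) = sqrt(C1 + y^2)


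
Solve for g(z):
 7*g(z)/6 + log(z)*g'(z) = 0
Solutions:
 g(z) = C1*exp(-7*li(z)/6)


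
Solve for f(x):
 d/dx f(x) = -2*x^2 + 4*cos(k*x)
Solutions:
 f(x) = C1 - 2*x^3/3 + 4*sin(k*x)/k


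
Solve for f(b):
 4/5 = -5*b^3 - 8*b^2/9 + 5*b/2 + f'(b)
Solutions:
 f(b) = C1 + 5*b^4/4 + 8*b^3/27 - 5*b^2/4 + 4*b/5


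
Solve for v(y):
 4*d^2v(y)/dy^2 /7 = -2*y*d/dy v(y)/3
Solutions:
 v(y) = C1 + C2*erf(sqrt(21)*y/6)


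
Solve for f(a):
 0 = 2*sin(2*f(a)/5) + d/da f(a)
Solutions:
 2*a + 5*log(cos(2*f(a)/5) - 1)/4 - 5*log(cos(2*f(a)/5) + 1)/4 = C1


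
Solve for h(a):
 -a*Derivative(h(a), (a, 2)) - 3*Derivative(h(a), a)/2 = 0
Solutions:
 h(a) = C1 + C2/sqrt(a)


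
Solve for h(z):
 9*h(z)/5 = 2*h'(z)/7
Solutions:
 h(z) = C1*exp(63*z/10)


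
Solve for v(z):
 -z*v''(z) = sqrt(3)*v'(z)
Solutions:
 v(z) = C1 + C2*z^(1 - sqrt(3))


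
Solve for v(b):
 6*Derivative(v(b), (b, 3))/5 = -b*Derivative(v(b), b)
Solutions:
 v(b) = C1 + Integral(C2*airyai(-5^(1/3)*6^(2/3)*b/6) + C3*airybi(-5^(1/3)*6^(2/3)*b/6), b)


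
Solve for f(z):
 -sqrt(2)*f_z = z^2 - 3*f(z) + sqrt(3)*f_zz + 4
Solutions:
 f(z) = C1*exp(sqrt(6)*z*(-1 + sqrt(1 + 6*sqrt(3)))/6) + C2*exp(-sqrt(6)*z*(1 + sqrt(1 + 6*sqrt(3)))/6) + z^2/3 + 2*sqrt(2)*z/9 + 2*sqrt(3)/9 + 40/27


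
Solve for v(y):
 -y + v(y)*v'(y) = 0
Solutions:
 v(y) = -sqrt(C1 + y^2)
 v(y) = sqrt(C1 + y^2)


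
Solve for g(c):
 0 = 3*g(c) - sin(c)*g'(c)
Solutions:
 g(c) = C1*(cos(c) - 1)^(3/2)/(cos(c) + 1)^(3/2)


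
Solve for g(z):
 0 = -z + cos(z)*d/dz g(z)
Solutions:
 g(z) = C1 + Integral(z/cos(z), z)


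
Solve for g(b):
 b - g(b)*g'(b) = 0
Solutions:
 g(b) = -sqrt(C1 + b^2)
 g(b) = sqrt(C1 + b^2)


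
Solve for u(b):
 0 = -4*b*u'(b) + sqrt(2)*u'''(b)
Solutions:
 u(b) = C1 + Integral(C2*airyai(sqrt(2)*b) + C3*airybi(sqrt(2)*b), b)


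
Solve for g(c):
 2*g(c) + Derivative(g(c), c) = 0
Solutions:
 g(c) = C1*exp(-2*c)


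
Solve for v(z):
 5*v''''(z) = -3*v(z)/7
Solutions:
 v(z) = (C1*sin(sqrt(2)*3^(1/4)*35^(3/4)*z/70) + C2*cos(sqrt(2)*3^(1/4)*35^(3/4)*z/70))*exp(-sqrt(2)*3^(1/4)*35^(3/4)*z/70) + (C3*sin(sqrt(2)*3^(1/4)*35^(3/4)*z/70) + C4*cos(sqrt(2)*3^(1/4)*35^(3/4)*z/70))*exp(sqrt(2)*3^(1/4)*35^(3/4)*z/70)


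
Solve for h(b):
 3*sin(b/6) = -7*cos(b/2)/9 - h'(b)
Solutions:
 h(b) = C1 - 14*sin(b/2)/9 + 18*cos(b/6)


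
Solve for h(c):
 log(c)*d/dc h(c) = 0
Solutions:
 h(c) = C1


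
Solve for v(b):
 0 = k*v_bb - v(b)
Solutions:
 v(b) = C1*exp(-b*sqrt(1/k)) + C2*exp(b*sqrt(1/k))


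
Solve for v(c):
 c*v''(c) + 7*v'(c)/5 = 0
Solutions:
 v(c) = C1 + C2/c^(2/5)


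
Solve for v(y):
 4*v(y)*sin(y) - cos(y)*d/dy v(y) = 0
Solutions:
 v(y) = C1/cos(y)^4


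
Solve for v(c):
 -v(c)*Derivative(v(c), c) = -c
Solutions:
 v(c) = -sqrt(C1 + c^2)
 v(c) = sqrt(C1 + c^2)


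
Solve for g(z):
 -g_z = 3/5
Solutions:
 g(z) = C1 - 3*z/5


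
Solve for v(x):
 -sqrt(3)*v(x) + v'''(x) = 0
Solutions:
 v(x) = C3*exp(3^(1/6)*x) + (C1*sin(3^(2/3)*x/2) + C2*cos(3^(2/3)*x/2))*exp(-3^(1/6)*x/2)


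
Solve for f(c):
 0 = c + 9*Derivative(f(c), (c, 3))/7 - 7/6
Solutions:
 f(c) = C1 + C2*c + C3*c^2 - 7*c^4/216 + 49*c^3/324


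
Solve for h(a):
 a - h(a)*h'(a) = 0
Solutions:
 h(a) = -sqrt(C1 + a^2)
 h(a) = sqrt(C1 + a^2)


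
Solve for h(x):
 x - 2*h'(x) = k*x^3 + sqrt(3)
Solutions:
 h(x) = C1 - k*x^4/8 + x^2/4 - sqrt(3)*x/2


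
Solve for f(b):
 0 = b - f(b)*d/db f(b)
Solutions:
 f(b) = -sqrt(C1 + b^2)
 f(b) = sqrt(C1 + b^2)


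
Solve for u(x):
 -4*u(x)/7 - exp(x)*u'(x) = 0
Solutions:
 u(x) = C1*exp(4*exp(-x)/7)


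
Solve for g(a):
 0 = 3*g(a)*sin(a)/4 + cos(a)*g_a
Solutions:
 g(a) = C1*cos(a)^(3/4)


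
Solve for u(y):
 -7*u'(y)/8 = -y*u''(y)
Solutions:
 u(y) = C1 + C2*y^(15/8)


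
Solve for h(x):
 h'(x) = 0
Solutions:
 h(x) = C1


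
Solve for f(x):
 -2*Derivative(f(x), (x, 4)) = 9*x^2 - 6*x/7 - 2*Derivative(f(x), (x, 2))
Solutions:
 f(x) = C1 + C2*x + C3*exp(-x) + C4*exp(x) + 3*x^4/8 - x^3/14 + 9*x^2/2


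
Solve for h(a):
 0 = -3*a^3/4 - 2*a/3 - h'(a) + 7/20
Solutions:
 h(a) = C1 - 3*a^4/16 - a^2/3 + 7*a/20


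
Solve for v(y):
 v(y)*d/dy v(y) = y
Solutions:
 v(y) = -sqrt(C1 + y^2)
 v(y) = sqrt(C1 + y^2)


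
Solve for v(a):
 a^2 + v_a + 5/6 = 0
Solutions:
 v(a) = C1 - a^3/3 - 5*a/6


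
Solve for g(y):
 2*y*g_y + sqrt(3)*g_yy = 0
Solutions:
 g(y) = C1 + C2*erf(3^(3/4)*y/3)


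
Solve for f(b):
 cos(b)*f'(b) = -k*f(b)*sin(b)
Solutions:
 f(b) = C1*exp(k*log(cos(b)))


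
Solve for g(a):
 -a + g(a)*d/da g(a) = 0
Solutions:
 g(a) = -sqrt(C1 + a^2)
 g(a) = sqrt(C1 + a^2)


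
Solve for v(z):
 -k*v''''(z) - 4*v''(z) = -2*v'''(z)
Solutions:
 v(z) = C1 + C2*z + C3*exp(z*(1 - sqrt(1 - 4*k))/k) + C4*exp(z*(sqrt(1 - 4*k) + 1)/k)


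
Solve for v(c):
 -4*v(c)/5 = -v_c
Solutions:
 v(c) = C1*exp(4*c/5)


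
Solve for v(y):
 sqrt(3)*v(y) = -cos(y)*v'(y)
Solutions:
 v(y) = C1*(sin(y) - 1)^(sqrt(3)/2)/(sin(y) + 1)^(sqrt(3)/2)


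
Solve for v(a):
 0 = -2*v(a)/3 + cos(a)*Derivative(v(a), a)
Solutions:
 v(a) = C1*(sin(a) + 1)^(1/3)/(sin(a) - 1)^(1/3)


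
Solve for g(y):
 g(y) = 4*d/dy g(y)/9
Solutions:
 g(y) = C1*exp(9*y/4)


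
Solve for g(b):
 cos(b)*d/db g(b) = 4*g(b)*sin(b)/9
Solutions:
 g(b) = C1/cos(b)^(4/9)


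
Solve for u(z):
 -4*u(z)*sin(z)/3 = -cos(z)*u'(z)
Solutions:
 u(z) = C1/cos(z)^(4/3)


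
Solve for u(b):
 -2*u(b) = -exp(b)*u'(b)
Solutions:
 u(b) = C1*exp(-2*exp(-b))


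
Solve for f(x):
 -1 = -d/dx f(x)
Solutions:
 f(x) = C1 + x


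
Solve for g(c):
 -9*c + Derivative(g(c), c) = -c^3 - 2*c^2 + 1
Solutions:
 g(c) = C1 - c^4/4 - 2*c^3/3 + 9*c^2/2 + c


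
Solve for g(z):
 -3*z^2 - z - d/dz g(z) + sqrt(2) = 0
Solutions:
 g(z) = C1 - z^3 - z^2/2 + sqrt(2)*z


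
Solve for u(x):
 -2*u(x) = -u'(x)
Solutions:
 u(x) = C1*exp(2*x)


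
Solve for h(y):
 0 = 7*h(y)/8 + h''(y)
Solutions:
 h(y) = C1*sin(sqrt(14)*y/4) + C2*cos(sqrt(14)*y/4)


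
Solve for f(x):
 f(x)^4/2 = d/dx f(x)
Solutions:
 f(x) = 2^(1/3)*(-1/(C1 + 3*x))^(1/3)
 f(x) = 2^(1/3)*(-1/(C1 + x))^(1/3)*(-3^(2/3) - 3*3^(1/6)*I)/6
 f(x) = 2^(1/3)*(-1/(C1 + x))^(1/3)*(-3^(2/3) + 3*3^(1/6)*I)/6


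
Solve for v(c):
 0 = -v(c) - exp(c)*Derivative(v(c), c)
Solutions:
 v(c) = C1*exp(exp(-c))


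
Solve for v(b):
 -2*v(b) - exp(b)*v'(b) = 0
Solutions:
 v(b) = C1*exp(2*exp(-b))


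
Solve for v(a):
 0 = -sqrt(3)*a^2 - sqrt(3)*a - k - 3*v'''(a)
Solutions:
 v(a) = C1 + C2*a + C3*a^2 - sqrt(3)*a^5/180 - sqrt(3)*a^4/72 - a^3*k/18


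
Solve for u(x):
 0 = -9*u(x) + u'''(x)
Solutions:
 u(x) = C3*exp(3^(2/3)*x) + (C1*sin(3*3^(1/6)*x/2) + C2*cos(3*3^(1/6)*x/2))*exp(-3^(2/3)*x/2)


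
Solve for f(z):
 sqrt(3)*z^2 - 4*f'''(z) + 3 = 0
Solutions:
 f(z) = C1 + C2*z + C3*z^2 + sqrt(3)*z^5/240 + z^3/8


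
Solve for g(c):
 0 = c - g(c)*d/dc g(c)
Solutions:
 g(c) = -sqrt(C1 + c^2)
 g(c) = sqrt(C1 + c^2)


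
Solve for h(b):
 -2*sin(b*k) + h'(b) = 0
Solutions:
 h(b) = C1 - 2*cos(b*k)/k


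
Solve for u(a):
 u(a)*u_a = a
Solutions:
 u(a) = -sqrt(C1 + a^2)
 u(a) = sqrt(C1 + a^2)


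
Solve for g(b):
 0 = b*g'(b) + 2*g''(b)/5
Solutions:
 g(b) = C1 + C2*erf(sqrt(5)*b/2)


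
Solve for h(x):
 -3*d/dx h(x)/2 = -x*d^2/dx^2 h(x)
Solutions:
 h(x) = C1 + C2*x^(5/2)


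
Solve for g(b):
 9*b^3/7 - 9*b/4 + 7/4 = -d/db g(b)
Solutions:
 g(b) = C1 - 9*b^4/28 + 9*b^2/8 - 7*b/4


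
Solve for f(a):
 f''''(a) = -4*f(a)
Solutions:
 f(a) = (C1*sin(a) + C2*cos(a))*exp(-a) + (C3*sin(a) + C4*cos(a))*exp(a)


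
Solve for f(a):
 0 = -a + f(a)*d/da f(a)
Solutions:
 f(a) = -sqrt(C1 + a^2)
 f(a) = sqrt(C1 + a^2)


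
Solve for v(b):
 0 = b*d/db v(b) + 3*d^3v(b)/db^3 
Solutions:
 v(b) = C1 + Integral(C2*airyai(-3^(2/3)*b/3) + C3*airybi(-3^(2/3)*b/3), b)


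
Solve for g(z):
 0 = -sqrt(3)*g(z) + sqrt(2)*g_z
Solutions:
 g(z) = C1*exp(sqrt(6)*z/2)


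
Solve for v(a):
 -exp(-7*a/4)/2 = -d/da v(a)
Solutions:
 v(a) = C1 - 2*exp(-7*a/4)/7


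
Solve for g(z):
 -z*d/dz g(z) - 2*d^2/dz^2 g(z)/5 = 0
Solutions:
 g(z) = C1 + C2*erf(sqrt(5)*z/2)


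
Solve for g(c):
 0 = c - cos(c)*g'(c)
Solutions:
 g(c) = C1 + Integral(c/cos(c), c)


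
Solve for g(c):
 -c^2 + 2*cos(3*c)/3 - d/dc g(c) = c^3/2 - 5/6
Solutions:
 g(c) = C1 - c^4/8 - c^3/3 + 5*c/6 + 2*sin(3*c)/9


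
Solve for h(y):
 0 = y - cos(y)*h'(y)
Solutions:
 h(y) = C1 + Integral(y/cos(y), y)


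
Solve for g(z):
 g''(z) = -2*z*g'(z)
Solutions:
 g(z) = C1 + C2*erf(z)


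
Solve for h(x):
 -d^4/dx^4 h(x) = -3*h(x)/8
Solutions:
 h(x) = C1*exp(-6^(1/4)*x/2) + C2*exp(6^(1/4)*x/2) + C3*sin(6^(1/4)*x/2) + C4*cos(6^(1/4)*x/2)


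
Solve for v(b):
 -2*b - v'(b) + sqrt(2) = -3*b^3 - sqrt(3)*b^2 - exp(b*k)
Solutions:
 v(b) = C1 + 3*b^4/4 + sqrt(3)*b^3/3 - b^2 + sqrt(2)*b + exp(b*k)/k


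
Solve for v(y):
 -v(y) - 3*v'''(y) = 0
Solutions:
 v(y) = C3*exp(-3^(2/3)*y/3) + (C1*sin(3^(1/6)*y/2) + C2*cos(3^(1/6)*y/2))*exp(3^(2/3)*y/6)


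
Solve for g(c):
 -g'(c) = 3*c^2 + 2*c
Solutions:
 g(c) = C1 - c^3 - c^2


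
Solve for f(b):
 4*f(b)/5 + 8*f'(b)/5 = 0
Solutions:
 f(b) = C1*exp(-b/2)


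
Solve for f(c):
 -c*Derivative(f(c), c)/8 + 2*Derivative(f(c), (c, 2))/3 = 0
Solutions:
 f(c) = C1 + C2*erfi(sqrt(6)*c/8)


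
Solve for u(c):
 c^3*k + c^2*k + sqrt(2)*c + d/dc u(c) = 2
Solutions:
 u(c) = C1 - c^4*k/4 - c^3*k/3 - sqrt(2)*c^2/2 + 2*c


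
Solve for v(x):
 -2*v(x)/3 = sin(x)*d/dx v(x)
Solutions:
 v(x) = C1*(cos(x) + 1)^(1/3)/(cos(x) - 1)^(1/3)


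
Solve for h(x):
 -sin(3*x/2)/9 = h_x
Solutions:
 h(x) = C1 + 2*cos(3*x/2)/27


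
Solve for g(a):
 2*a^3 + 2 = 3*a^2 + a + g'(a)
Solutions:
 g(a) = C1 + a^4/2 - a^3 - a^2/2 + 2*a


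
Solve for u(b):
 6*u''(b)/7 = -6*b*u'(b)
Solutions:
 u(b) = C1 + C2*erf(sqrt(14)*b/2)


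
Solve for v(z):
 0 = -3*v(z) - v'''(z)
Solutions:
 v(z) = C3*exp(-3^(1/3)*z) + (C1*sin(3^(5/6)*z/2) + C2*cos(3^(5/6)*z/2))*exp(3^(1/3)*z/2)


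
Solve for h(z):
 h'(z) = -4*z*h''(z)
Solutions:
 h(z) = C1 + C2*z^(3/4)


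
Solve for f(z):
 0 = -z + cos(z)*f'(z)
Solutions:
 f(z) = C1 + Integral(z/cos(z), z)


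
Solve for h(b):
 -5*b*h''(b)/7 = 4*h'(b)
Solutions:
 h(b) = C1 + C2/b^(23/5)


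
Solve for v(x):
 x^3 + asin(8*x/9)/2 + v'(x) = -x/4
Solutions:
 v(x) = C1 - x^4/4 - x^2/8 - x*asin(8*x/9)/2 - sqrt(81 - 64*x^2)/16


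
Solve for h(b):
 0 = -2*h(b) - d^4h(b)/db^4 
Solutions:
 h(b) = (C1*sin(2^(3/4)*b/2) + C2*cos(2^(3/4)*b/2))*exp(-2^(3/4)*b/2) + (C3*sin(2^(3/4)*b/2) + C4*cos(2^(3/4)*b/2))*exp(2^(3/4)*b/2)


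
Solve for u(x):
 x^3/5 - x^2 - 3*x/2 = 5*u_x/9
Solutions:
 u(x) = C1 + 9*x^4/100 - 3*x^3/5 - 27*x^2/20


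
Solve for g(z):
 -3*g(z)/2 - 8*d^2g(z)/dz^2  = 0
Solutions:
 g(z) = C1*sin(sqrt(3)*z/4) + C2*cos(sqrt(3)*z/4)


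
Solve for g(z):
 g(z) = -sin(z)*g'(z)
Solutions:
 g(z) = C1*sqrt(cos(z) + 1)/sqrt(cos(z) - 1)


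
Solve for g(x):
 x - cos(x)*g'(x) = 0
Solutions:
 g(x) = C1 + Integral(x/cos(x), x)


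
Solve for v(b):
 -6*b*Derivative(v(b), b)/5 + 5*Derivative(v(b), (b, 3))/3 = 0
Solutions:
 v(b) = C1 + Integral(C2*airyai(90^(1/3)*b/5) + C3*airybi(90^(1/3)*b/5), b)


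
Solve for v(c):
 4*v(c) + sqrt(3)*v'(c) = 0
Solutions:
 v(c) = C1*exp(-4*sqrt(3)*c/3)


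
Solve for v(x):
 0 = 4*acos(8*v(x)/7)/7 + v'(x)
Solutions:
 Integral(1/acos(8*_y/7), (_y, v(x))) = C1 - 4*x/7


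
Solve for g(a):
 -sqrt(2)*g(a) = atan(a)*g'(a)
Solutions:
 g(a) = C1*exp(-sqrt(2)*Integral(1/atan(a), a))


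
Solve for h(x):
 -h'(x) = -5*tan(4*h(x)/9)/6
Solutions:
 h(x) = -9*asin(C1*exp(10*x/27))/4 + 9*pi/4
 h(x) = 9*asin(C1*exp(10*x/27))/4


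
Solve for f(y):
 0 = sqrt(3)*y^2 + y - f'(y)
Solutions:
 f(y) = C1 + sqrt(3)*y^3/3 + y^2/2


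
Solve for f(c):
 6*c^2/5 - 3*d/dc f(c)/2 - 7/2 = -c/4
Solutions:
 f(c) = C1 + 4*c^3/15 + c^2/12 - 7*c/3


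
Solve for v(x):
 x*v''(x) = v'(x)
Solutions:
 v(x) = C1 + C2*x^2


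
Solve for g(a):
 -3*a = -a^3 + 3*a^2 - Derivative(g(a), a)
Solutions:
 g(a) = C1 - a^4/4 + a^3 + 3*a^2/2


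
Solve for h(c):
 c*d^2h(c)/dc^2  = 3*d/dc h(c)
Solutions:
 h(c) = C1 + C2*c^4


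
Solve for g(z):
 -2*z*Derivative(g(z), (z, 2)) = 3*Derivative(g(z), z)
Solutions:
 g(z) = C1 + C2/sqrt(z)


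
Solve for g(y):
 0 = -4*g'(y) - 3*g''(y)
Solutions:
 g(y) = C1 + C2*exp(-4*y/3)


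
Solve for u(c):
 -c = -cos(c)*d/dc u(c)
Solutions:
 u(c) = C1 + Integral(c/cos(c), c)
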